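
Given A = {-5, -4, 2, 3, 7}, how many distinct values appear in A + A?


A + A = {a + a' : a, a' ∈ A}; |A| = 5.
General bounds: 2|A| - 1 ≤ |A + A| ≤ |A|(|A|+1)/2, i.e. 9 ≤ |A + A| ≤ 15.
Lower bound 2|A|-1 is attained iff A is an arithmetic progression.
Enumerate sums a + a' for a ≤ a' (symmetric, so this suffices):
a = -5: -5+-5=-10, -5+-4=-9, -5+2=-3, -5+3=-2, -5+7=2
a = -4: -4+-4=-8, -4+2=-2, -4+3=-1, -4+7=3
a = 2: 2+2=4, 2+3=5, 2+7=9
a = 3: 3+3=6, 3+7=10
a = 7: 7+7=14
Distinct sums: {-10, -9, -8, -3, -2, -1, 2, 3, 4, 5, 6, 9, 10, 14}
|A + A| = 14

|A + A| = 14


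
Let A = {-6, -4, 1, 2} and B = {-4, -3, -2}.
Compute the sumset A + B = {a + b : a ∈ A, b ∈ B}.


A + B = {a + b : a ∈ A, b ∈ B}.
Enumerate all |A|·|B| = 4·3 = 12 pairs (a, b) and collect distinct sums.
a = -6: -6+-4=-10, -6+-3=-9, -6+-2=-8
a = -4: -4+-4=-8, -4+-3=-7, -4+-2=-6
a = 1: 1+-4=-3, 1+-3=-2, 1+-2=-1
a = 2: 2+-4=-2, 2+-3=-1, 2+-2=0
Collecting distinct sums: A + B = {-10, -9, -8, -7, -6, -3, -2, -1, 0}
|A + B| = 9

A + B = {-10, -9, -8, -7, -6, -3, -2, -1, 0}


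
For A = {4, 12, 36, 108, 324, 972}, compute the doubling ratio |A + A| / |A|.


|A| = 6.
Compute A + A by enumerating all 36 pairs.
A + A = {8, 16, 24, 40, 48, 72, 112, 120, 144, 216, 328, 336, 360, 432, 648, 976, 984, 1008, 1080, 1296, 1944}, so |A + A| = 21.
K = |A + A| / |A| = 21/6 = 7/2 ≈ 3.5000.
Reference: AP of size 6 gives K = 11/6 ≈ 1.8333; a fully generic set of size 6 gives K ≈ 3.5000.

|A| = 6, |A + A| = 21, K = 21/6 = 7/2.


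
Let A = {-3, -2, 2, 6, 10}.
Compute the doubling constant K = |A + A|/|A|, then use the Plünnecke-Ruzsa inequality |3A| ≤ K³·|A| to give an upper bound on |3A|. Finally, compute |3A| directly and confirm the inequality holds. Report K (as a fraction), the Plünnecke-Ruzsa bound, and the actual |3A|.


|A| = 5.
Step 1: Compute A + A by enumerating all 25 pairs.
A + A = {-6, -5, -4, -1, 0, 3, 4, 7, 8, 12, 16, 20}, so |A + A| = 12.
Step 2: Doubling constant K = |A + A|/|A| = 12/5 = 12/5 ≈ 2.4000.
Step 3: Plünnecke-Ruzsa gives |3A| ≤ K³·|A| = (2.4000)³ · 5 ≈ 69.1200.
Step 4: Compute 3A = A + A + A directly by enumerating all triples (a,b,c) ∈ A³; |3A| = 22.
Step 5: Check 22 ≤ 69.1200? Yes ✓.

K = 12/5, Plünnecke-Ruzsa bound K³|A| ≈ 69.1200, |3A| = 22, inequality holds.


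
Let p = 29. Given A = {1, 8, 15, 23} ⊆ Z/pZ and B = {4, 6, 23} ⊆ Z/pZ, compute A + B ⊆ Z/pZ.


Work in Z/29Z: reduce every sum a + b modulo 29.
Enumerate all 12 pairs:
a = 1: 1+4=5, 1+6=7, 1+23=24
a = 8: 8+4=12, 8+6=14, 8+23=2
a = 15: 15+4=19, 15+6=21, 15+23=9
a = 23: 23+4=27, 23+6=0, 23+23=17
Distinct residues collected: {0, 2, 5, 7, 9, 12, 14, 17, 19, 21, 24, 27}
|A + B| = 12 (out of 29 total residues).

A + B = {0, 2, 5, 7, 9, 12, 14, 17, 19, 21, 24, 27}


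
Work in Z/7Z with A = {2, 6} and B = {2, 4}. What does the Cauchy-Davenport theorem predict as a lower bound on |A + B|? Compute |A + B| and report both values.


Cauchy-Davenport: |A + B| ≥ min(p, |A| + |B| - 1) for A, B nonempty in Z/pZ.
|A| = 2, |B| = 2, p = 7.
CD lower bound = min(7, 2 + 2 - 1) = min(7, 3) = 3.
Compute A + B mod 7 directly:
a = 2: 2+2=4, 2+4=6
a = 6: 6+2=1, 6+4=3
A + B = {1, 3, 4, 6}, so |A + B| = 4.
Verify: 4 ≥ 3? Yes ✓.

CD lower bound = 3, actual |A + B| = 4.


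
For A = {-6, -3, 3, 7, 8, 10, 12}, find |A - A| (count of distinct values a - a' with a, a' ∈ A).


A - A = {a - a' : a, a' ∈ A}; |A| = 7.
Bounds: 2|A|-1 ≤ |A - A| ≤ |A|² - |A| + 1, i.e. 13 ≤ |A - A| ≤ 43.
Note: 0 ∈ A - A always (from a - a). The set is symmetric: if d ∈ A - A then -d ∈ A - A.
Enumerate nonzero differences d = a - a' with a > a' (then include -d):
Positive differences: {1, 2, 3, 4, 5, 6, 7, 9, 10, 11, 13, 14, 15, 16, 18}
Full difference set: {0} ∪ (positive diffs) ∪ (negative diffs).
|A - A| = 1 + 2·15 = 31 (matches direct enumeration: 31).

|A - A| = 31


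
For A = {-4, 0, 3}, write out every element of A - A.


A - A = {a - a' : a, a' ∈ A}.
Compute a - a' for each ordered pair (a, a'):
a = -4: -4--4=0, -4-0=-4, -4-3=-7
a = 0: 0--4=4, 0-0=0, 0-3=-3
a = 3: 3--4=7, 3-0=3, 3-3=0
Collecting distinct values (and noting 0 appears from a-a):
A - A = {-7, -4, -3, 0, 3, 4, 7}
|A - A| = 7

A - A = {-7, -4, -3, 0, 3, 4, 7}


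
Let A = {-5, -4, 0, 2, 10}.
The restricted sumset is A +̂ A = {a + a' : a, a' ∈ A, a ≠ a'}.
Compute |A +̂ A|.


Restricted sumset: A +̂ A = {a + a' : a ∈ A, a' ∈ A, a ≠ a'}.
Equivalently, take A + A and drop any sum 2a that is achievable ONLY as a + a for a ∈ A (i.e. sums representable only with equal summands).
Enumerate pairs (a, a') with a < a' (symmetric, so each unordered pair gives one sum; this covers all a ≠ a'):
  -5 + -4 = -9
  -5 + 0 = -5
  -5 + 2 = -3
  -5 + 10 = 5
  -4 + 0 = -4
  -4 + 2 = -2
  -4 + 10 = 6
  0 + 2 = 2
  0 + 10 = 10
  2 + 10 = 12
Collected distinct sums: {-9, -5, -4, -3, -2, 2, 5, 6, 10, 12}
|A +̂ A| = 10
(Reference bound: |A +̂ A| ≥ 2|A| - 3 for |A| ≥ 2, with |A| = 5 giving ≥ 7.)

|A +̂ A| = 10


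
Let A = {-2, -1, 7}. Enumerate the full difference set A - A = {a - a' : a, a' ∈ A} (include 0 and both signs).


A - A = {a - a' : a, a' ∈ A}.
Compute a - a' for each ordered pair (a, a'):
a = -2: -2--2=0, -2--1=-1, -2-7=-9
a = -1: -1--2=1, -1--1=0, -1-7=-8
a = 7: 7--2=9, 7--1=8, 7-7=0
Collecting distinct values (and noting 0 appears from a-a):
A - A = {-9, -8, -1, 0, 1, 8, 9}
|A - A| = 7

A - A = {-9, -8, -1, 0, 1, 8, 9}


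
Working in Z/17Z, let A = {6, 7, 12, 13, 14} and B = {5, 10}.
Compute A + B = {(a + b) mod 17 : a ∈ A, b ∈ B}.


Work in Z/17Z: reduce every sum a + b modulo 17.
Enumerate all 10 pairs:
a = 6: 6+5=11, 6+10=16
a = 7: 7+5=12, 7+10=0
a = 12: 12+5=0, 12+10=5
a = 13: 13+5=1, 13+10=6
a = 14: 14+5=2, 14+10=7
Distinct residues collected: {0, 1, 2, 5, 6, 7, 11, 12, 16}
|A + B| = 9 (out of 17 total residues).

A + B = {0, 1, 2, 5, 6, 7, 11, 12, 16}


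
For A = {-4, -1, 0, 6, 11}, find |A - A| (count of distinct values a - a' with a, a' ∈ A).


A - A = {a - a' : a, a' ∈ A}; |A| = 5.
Bounds: 2|A|-1 ≤ |A - A| ≤ |A|² - |A| + 1, i.e. 9 ≤ |A - A| ≤ 21.
Note: 0 ∈ A - A always (from a - a). The set is symmetric: if d ∈ A - A then -d ∈ A - A.
Enumerate nonzero differences d = a - a' with a > a' (then include -d):
Positive differences: {1, 3, 4, 5, 6, 7, 10, 11, 12, 15}
Full difference set: {0} ∪ (positive diffs) ∪ (negative diffs).
|A - A| = 1 + 2·10 = 21 (matches direct enumeration: 21).

|A - A| = 21


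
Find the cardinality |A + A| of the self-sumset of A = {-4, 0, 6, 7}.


A + A = {a + a' : a, a' ∈ A}; |A| = 4.
General bounds: 2|A| - 1 ≤ |A + A| ≤ |A|(|A|+1)/2, i.e. 7 ≤ |A + A| ≤ 10.
Lower bound 2|A|-1 is attained iff A is an arithmetic progression.
Enumerate sums a + a' for a ≤ a' (symmetric, so this suffices):
a = -4: -4+-4=-8, -4+0=-4, -4+6=2, -4+7=3
a = 0: 0+0=0, 0+6=6, 0+7=7
a = 6: 6+6=12, 6+7=13
a = 7: 7+7=14
Distinct sums: {-8, -4, 0, 2, 3, 6, 7, 12, 13, 14}
|A + A| = 10

|A + A| = 10


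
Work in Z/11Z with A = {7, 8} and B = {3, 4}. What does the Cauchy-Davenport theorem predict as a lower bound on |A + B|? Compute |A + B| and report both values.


Cauchy-Davenport: |A + B| ≥ min(p, |A| + |B| - 1) for A, B nonempty in Z/pZ.
|A| = 2, |B| = 2, p = 11.
CD lower bound = min(11, 2 + 2 - 1) = min(11, 3) = 3.
Compute A + B mod 11 directly:
a = 7: 7+3=10, 7+4=0
a = 8: 8+3=0, 8+4=1
A + B = {0, 1, 10}, so |A + B| = 3.
Verify: 3 ≥ 3? Yes ✓.

CD lower bound = 3, actual |A + B| = 3.


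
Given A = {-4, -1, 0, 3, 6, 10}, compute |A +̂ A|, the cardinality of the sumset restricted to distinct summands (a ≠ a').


Restricted sumset: A +̂ A = {a + a' : a ∈ A, a' ∈ A, a ≠ a'}.
Equivalently, take A + A and drop any sum 2a that is achievable ONLY as a + a for a ∈ A (i.e. sums representable only with equal summands).
Enumerate pairs (a, a') with a < a' (symmetric, so each unordered pair gives one sum; this covers all a ≠ a'):
  -4 + -1 = -5
  -4 + 0 = -4
  -4 + 3 = -1
  -4 + 6 = 2
  -4 + 10 = 6
  -1 + 0 = -1
  -1 + 3 = 2
  -1 + 6 = 5
  -1 + 10 = 9
  0 + 3 = 3
  0 + 6 = 6
  0 + 10 = 10
  3 + 6 = 9
  3 + 10 = 13
  6 + 10 = 16
Collected distinct sums: {-5, -4, -1, 2, 3, 5, 6, 9, 10, 13, 16}
|A +̂ A| = 11
(Reference bound: |A +̂ A| ≥ 2|A| - 3 for |A| ≥ 2, with |A| = 6 giving ≥ 9.)

|A +̂ A| = 11


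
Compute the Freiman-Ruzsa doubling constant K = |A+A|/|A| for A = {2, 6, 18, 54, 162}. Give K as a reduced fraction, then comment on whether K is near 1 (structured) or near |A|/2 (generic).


|A| = 5.
Compute A + A by enumerating all 25 pairs.
A + A = {4, 8, 12, 20, 24, 36, 56, 60, 72, 108, 164, 168, 180, 216, 324}, so |A + A| = 15.
K = |A + A| / |A| = 15/5 = 3/1 ≈ 3.0000.
Reference: AP of size 5 gives K = 9/5 ≈ 1.8000; a fully generic set of size 5 gives K ≈ 3.0000.

|A| = 5, |A + A| = 15, K = 15/5 = 3/1.


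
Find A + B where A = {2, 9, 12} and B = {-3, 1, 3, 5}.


A + B = {a + b : a ∈ A, b ∈ B}.
Enumerate all |A|·|B| = 3·4 = 12 pairs (a, b) and collect distinct sums.
a = 2: 2+-3=-1, 2+1=3, 2+3=5, 2+5=7
a = 9: 9+-3=6, 9+1=10, 9+3=12, 9+5=14
a = 12: 12+-3=9, 12+1=13, 12+3=15, 12+5=17
Collecting distinct sums: A + B = {-1, 3, 5, 6, 7, 9, 10, 12, 13, 14, 15, 17}
|A + B| = 12

A + B = {-1, 3, 5, 6, 7, 9, 10, 12, 13, 14, 15, 17}


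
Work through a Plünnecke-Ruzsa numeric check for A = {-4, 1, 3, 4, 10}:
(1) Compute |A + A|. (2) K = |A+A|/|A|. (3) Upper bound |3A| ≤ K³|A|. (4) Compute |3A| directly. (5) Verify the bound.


|A| = 5.
Step 1: Compute A + A by enumerating all 25 pairs.
A + A = {-8, -3, -1, 0, 2, 4, 5, 6, 7, 8, 11, 13, 14, 20}, so |A + A| = 14.
Step 2: Doubling constant K = |A + A|/|A| = 14/5 = 14/5 ≈ 2.8000.
Step 3: Plünnecke-Ruzsa gives |3A| ≤ K³·|A| = (2.8000)³ · 5 ≈ 109.7600.
Step 4: Compute 3A = A + A + A directly by enumerating all triples (a,b,c) ∈ A³; |3A| = 27.
Step 5: Check 27 ≤ 109.7600? Yes ✓.

K = 14/5, Plünnecke-Ruzsa bound K³|A| ≈ 109.7600, |3A| = 27, inequality holds.


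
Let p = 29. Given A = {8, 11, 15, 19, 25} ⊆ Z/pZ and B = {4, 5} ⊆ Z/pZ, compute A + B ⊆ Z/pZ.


Work in Z/29Z: reduce every sum a + b modulo 29.
Enumerate all 10 pairs:
a = 8: 8+4=12, 8+5=13
a = 11: 11+4=15, 11+5=16
a = 15: 15+4=19, 15+5=20
a = 19: 19+4=23, 19+5=24
a = 25: 25+4=0, 25+5=1
Distinct residues collected: {0, 1, 12, 13, 15, 16, 19, 20, 23, 24}
|A + B| = 10 (out of 29 total residues).

A + B = {0, 1, 12, 13, 15, 16, 19, 20, 23, 24}


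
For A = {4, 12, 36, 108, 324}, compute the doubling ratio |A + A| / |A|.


|A| = 5.
Compute A + A by enumerating all 25 pairs.
A + A = {8, 16, 24, 40, 48, 72, 112, 120, 144, 216, 328, 336, 360, 432, 648}, so |A + A| = 15.
K = |A + A| / |A| = 15/5 = 3/1 ≈ 3.0000.
Reference: AP of size 5 gives K = 9/5 ≈ 1.8000; a fully generic set of size 5 gives K ≈ 3.0000.

|A| = 5, |A + A| = 15, K = 15/5 = 3/1.


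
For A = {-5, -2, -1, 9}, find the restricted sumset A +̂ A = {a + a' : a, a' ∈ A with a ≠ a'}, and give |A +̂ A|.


Restricted sumset: A +̂ A = {a + a' : a ∈ A, a' ∈ A, a ≠ a'}.
Equivalently, take A + A and drop any sum 2a that is achievable ONLY as a + a for a ∈ A (i.e. sums representable only with equal summands).
Enumerate pairs (a, a') with a < a' (symmetric, so each unordered pair gives one sum; this covers all a ≠ a'):
  -5 + -2 = -7
  -5 + -1 = -6
  -5 + 9 = 4
  -2 + -1 = -3
  -2 + 9 = 7
  -1 + 9 = 8
Collected distinct sums: {-7, -6, -3, 4, 7, 8}
|A +̂ A| = 6
(Reference bound: |A +̂ A| ≥ 2|A| - 3 for |A| ≥ 2, with |A| = 4 giving ≥ 5.)

|A +̂ A| = 6


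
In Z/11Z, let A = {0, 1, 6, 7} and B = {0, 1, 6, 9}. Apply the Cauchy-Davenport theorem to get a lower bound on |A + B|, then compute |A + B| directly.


Cauchy-Davenport: |A + B| ≥ min(p, |A| + |B| - 1) for A, B nonempty in Z/pZ.
|A| = 4, |B| = 4, p = 11.
CD lower bound = min(11, 4 + 4 - 1) = min(11, 7) = 7.
Compute A + B mod 11 directly:
a = 0: 0+0=0, 0+1=1, 0+6=6, 0+9=9
a = 1: 1+0=1, 1+1=2, 1+6=7, 1+9=10
a = 6: 6+0=6, 6+1=7, 6+6=1, 6+9=4
a = 7: 7+0=7, 7+1=8, 7+6=2, 7+9=5
A + B = {0, 1, 2, 4, 5, 6, 7, 8, 9, 10}, so |A + B| = 10.
Verify: 10 ≥ 7? Yes ✓.

CD lower bound = 7, actual |A + B| = 10.


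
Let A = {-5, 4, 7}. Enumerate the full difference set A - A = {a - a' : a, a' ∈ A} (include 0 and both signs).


A - A = {a - a' : a, a' ∈ A}.
Compute a - a' for each ordered pair (a, a'):
a = -5: -5--5=0, -5-4=-9, -5-7=-12
a = 4: 4--5=9, 4-4=0, 4-7=-3
a = 7: 7--5=12, 7-4=3, 7-7=0
Collecting distinct values (and noting 0 appears from a-a):
A - A = {-12, -9, -3, 0, 3, 9, 12}
|A - A| = 7

A - A = {-12, -9, -3, 0, 3, 9, 12}


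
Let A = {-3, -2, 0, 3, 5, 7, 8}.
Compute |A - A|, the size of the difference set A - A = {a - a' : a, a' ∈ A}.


A - A = {a - a' : a, a' ∈ A}; |A| = 7.
Bounds: 2|A|-1 ≤ |A - A| ≤ |A|² - |A| + 1, i.e. 13 ≤ |A - A| ≤ 43.
Note: 0 ∈ A - A always (from a - a). The set is symmetric: if d ∈ A - A then -d ∈ A - A.
Enumerate nonzero differences d = a - a' with a > a' (then include -d):
Positive differences: {1, 2, 3, 4, 5, 6, 7, 8, 9, 10, 11}
Full difference set: {0} ∪ (positive diffs) ∪ (negative diffs).
|A - A| = 1 + 2·11 = 23 (matches direct enumeration: 23).

|A - A| = 23


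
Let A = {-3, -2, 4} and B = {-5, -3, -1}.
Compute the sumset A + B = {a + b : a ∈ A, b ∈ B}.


A + B = {a + b : a ∈ A, b ∈ B}.
Enumerate all |A|·|B| = 3·3 = 9 pairs (a, b) and collect distinct sums.
a = -3: -3+-5=-8, -3+-3=-6, -3+-1=-4
a = -2: -2+-5=-7, -2+-3=-5, -2+-1=-3
a = 4: 4+-5=-1, 4+-3=1, 4+-1=3
Collecting distinct sums: A + B = {-8, -7, -6, -5, -4, -3, -1, 1, 3}
|A + B| = 9

A + B = {-8, -7, -6, -5, -4, -3, -1, 1, 3}


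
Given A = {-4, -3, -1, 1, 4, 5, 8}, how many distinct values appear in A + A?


A + A = {a + a' : a, a' ∈ A}; |A| = 7.
General bounds: 2|A| - 1 ≤ |A + A| ≤ |A|(|A|+1)/2, i.e. 13 ≤ |A + A| ≤ 28.
Lower bound 2|A|-1 is attained iff A is an arithmetic progression.
Enumerate sums a + a' for a ≤ a' (symmetric, so this suffices):
a = -4: -4+-4=-8, -4+-3=-7, -4+-1=-5, -4+1=-3, -4+4=0, -4+5=1, -4+8=4
a = -3: -3+-3=-6, -3+-1=-4, -3+1=-2, -3+4=1, -3+5=2, -3+8=5
a = -1: -1+-1=-2, -1+1=0, -1+4=3, -1+5=4, -1+8=7
a = 1: 1+1=2, 1+4=5, 1+5=6, 1+8=9
a = 4: 4+4=8, 4+5=9, 4+8=12
a = 5: 5+5=10, 5+8=13
a = 8: 8+8=16
Distinct sums: {-8, -7, -6, -5, -4, -3, -2, 0, 1, 2, 3, 4, 5, 6, 7, 8, 9, 10, 12, 13, 16}
|A + A| = 21

|A + A| = 21


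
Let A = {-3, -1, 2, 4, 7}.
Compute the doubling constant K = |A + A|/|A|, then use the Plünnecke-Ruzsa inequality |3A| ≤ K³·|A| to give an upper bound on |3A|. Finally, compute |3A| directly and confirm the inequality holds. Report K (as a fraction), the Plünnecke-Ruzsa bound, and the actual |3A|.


|A| = 5.
Step 1: Compute A + A by enumerating all 25 pairs.
A + A = {-6, -4, -2, -1, 1, 3, 4, 6, 8, 9, 11, 14}, so |A + A| = 12.
Step 2: Doubling constant K = |A + A|/|A| = 12/5 = 12/5 ≈ 2.4000.
Step 3: Plünnecke-Ruzsa gives |3A| ≤ K³·|A| = (2.4000)³ · 5 ≈ 69.1200.
Step 4: Compute 3A = A + A + A directly by enumerating all triples (a,b,c) ∈ A³; |3A| = 22.
Step 5: Check 22 ≤ 69.1200? Yes ✓.

K = 12/5, Plünnecke-Ruzsa bound K³|A| ≈ 69.1200, |3A| = 22, inequality holds.


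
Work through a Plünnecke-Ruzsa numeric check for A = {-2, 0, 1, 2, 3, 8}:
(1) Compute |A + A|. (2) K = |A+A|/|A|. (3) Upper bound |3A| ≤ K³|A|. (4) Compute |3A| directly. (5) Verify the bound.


|A| = 6.
Step 1: Compute A + A by enumerating all 36 pairs.
A + A = {-4, -2, -1, 0, 1, 2, 3, 4, 5, 6, 8, 9, 10, 11, 16}, so |A + A| = 15.
Step 2: Doubling constant K = |A + A|/|A| = 15/6 = 15/6 ≈ 2.5000.
Step 3: Plünnecke-Ruzsa gives |3A| ≤ K³·|A| = (2.5000)³ · 6 ≈ 93.7500.
Step 4: Compute 3A = A + A + A directly by enumerating all triples (a,b,c) ∈ A³; |3A| = 25.
Step 5: Check 25 ≤ 93.7500? Yes ✓.

K = 15/6, Plünnecke-Ruzsa bound K³|A| ≈ 93.7500, |3A| = 25, inequality holds.


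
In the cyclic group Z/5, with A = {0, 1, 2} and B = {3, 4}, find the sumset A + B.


Work in Z/5Z: reduce every sum a + b modulo 5.
Enumerate all 6 pairs:
a = 0: 0+3=3, 0+4=4
a = 1: 1+3=4, 1+4=0
a = 2: 2+3=0, 2+4=1
Distinct residues collected: {0, 1, 3, 4}
|A + B| = 4 (out of 5 total residues).

A + B = {0, 1, 3, 4}


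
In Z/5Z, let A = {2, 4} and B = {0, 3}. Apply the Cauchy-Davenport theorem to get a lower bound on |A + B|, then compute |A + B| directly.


Cauchy-Davenport: |A + B| ≥ min(p, |A| + |B| - 1) for A, B nonempty in Z/pZ.
|A| = 2, |B| = 2, p = 5.
CD lower bound = min(5, 2 + 2 - 1) = min(5, 3) = 3.
Compute A + B mod 5 directly:
a = 2: 2+0=2, 2+3=0
a = 4: 4+0=4, 4+3=2
A + B = {0, 2, 4}, so |A + B| = 3.
Verify: 3 ≥ 3? Yes ✓.

CD lower bound = 3, actual |A + B| = 3.


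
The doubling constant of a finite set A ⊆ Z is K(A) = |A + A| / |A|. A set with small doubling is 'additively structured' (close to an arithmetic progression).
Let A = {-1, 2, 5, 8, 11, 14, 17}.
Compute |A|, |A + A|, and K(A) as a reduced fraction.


|A| = 7.
Compute A + A by enumerating all 49 pairs.
A + A = {-2, 1, 4, 7, 10, 13, 16, 19, 22, 25, 28, 31, 34}, so |A + A| = 13.
K = |A + A| / |A| = 13/7 (already in lowest terms) ≈ 1.8571.
Reference: AP of size 7 gives K = 13/7 ≈ 1.8571; a fully generic set of size 7 gives K ≈ 4.0000.

|A| = 7, |A + A| = 13, K = 13/7.


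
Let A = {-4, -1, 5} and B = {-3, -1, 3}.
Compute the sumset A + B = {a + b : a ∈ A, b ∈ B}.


A + B = {a + b : a ∈ A, b ∈ B}.
Enumerate all |A|·|B| = 3·3 = 9 pairs (a, b) and collect distinct sums.
a = -4: -4+-3=-7, -4+-1=-5, -4+3=-1
a = -1: -1+-3=-4, -1+-1=-2, -1+3=2
a = 5: 5+-3=2, 5+-1=4, 5+3=8
Collecting distinct sums: A + B = {-7, -5, -4, -2, -1, 2, 4, 8}
|A + B| = 8

A + B = {-7, -5, -4, -2, -1, 2, 4, 8}


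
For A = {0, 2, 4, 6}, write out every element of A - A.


A - A = {a - a' : a, a' ∈ A}.
Compute a - a' for each ordered pair (a, a'):
a = 0: 0-0=0, 0-2=-2, 0-4=-4, 0-6=-6
a = 2: 2-0=2, 2-2=0, 2-4=-2, 2-6=-4
a = 4: 4-0=4, 4-2=2, 4-4=0, 4-6=-2
a = 6: 6-0=6, 6-2=4, 6-4=2, 6-6=0
Collecting distinct values (and noting 0 appears from a-a):
A - A = {-6, -4, -2, 0, 2, 4, 6}
|A - A| = 7

A - A = {-6, -4, -2, 0, 2, 4, 6}


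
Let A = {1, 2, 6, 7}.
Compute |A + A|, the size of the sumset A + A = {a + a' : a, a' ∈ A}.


A + A = {a + a' : a, a' ∈ A}; |A| = 4.
General bounds: 2|A| - 1 ≤ |A + A| ≤ |A|(|A|+1)/2, i.e. 7 ≤ |A + A| ≤ 10.
Lower bound 2|A|-1 is attained iff A is an arithmetic progression.
Enumerate sums a + a' for a ≤ a' (symmetric, so this suffices):
a = 1: 1+1=2, 1+2=3, 1+6=7, 1+7=8
a = 2: 2+2=4, 2+6=8, 2+7=9
a = 6: 6+6=12, 6+7=13
a = 7: 7+7=14
Distinct sums: {2, 3, 4, 7, 8, 9, 12, 13, 14}
|A + A| = 9

|A + A| = 9


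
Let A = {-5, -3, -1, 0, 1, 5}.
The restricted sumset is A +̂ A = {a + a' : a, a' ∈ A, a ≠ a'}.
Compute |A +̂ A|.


Restricted sumset: A +̂ A = {a + a' : a ∈ A, a' ∈ A, a ≠ a'}.
Equivalently, take A + A and drop any sum 2a that is achievable ONLY as a + a for a ∈ A (i.e. sums representable only with equal summands).
Enumerate pairs (a, a') with a < a' (symmetric, so each unordered pair gives one sum; this covers all a ≠ a'):
  -5 + -3 = -8
  -5 + -1 = -6
  -5 + 0 = -5
  -5 + 1 = -4
  -5 + 5 = 0
  -3 + -1 = -4
  -3 + 0 = -3
  -3 + 1 = -2
  -3 + 5 = 2
  -1 + 0 = -1
  -1 + 1 = 0
  -1 + 5 = 4
  0 + 1 = 1
  0 + 5 = 5
  1 + 5 = 6
Collected distinct sums: {-8, -6, -5, -4, -3, -2, -1, 0, 1, 2, 4, 5, 6}
|A +̂ A| = 13
(Reference bound: |A +̂ A| ≥ 2|A| - 3 for |A| ≥ 2, with |A| = 6 giving ≥ 9.)

|A +̂ A| = 13


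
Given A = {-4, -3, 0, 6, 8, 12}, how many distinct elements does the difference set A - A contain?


A - A = {a - a' : a, a' ∈ A}; |A| = 6.
Bounds: 2|A|-1 ≤ |A - A| ≤ |A|² - |A| + 1, i.e. 11 ≤ |A - A| ≤ 31.
Note: 0 ∈ A - A always (from a - a). The set is symmetric: if d ∈ A - A then -d ∈ A - A.
Enumerate nonzero differences d = a - a' with a > a' (then include -d):
Positive differences: {1, 2, 3, 4, 6, 8, 9, 10, 11, 12, 15, 16}
Full difference set: {0} ∪ (positive diffs) ∪ (negative diffs).
|A - A| = 1 + 2·12 = 25 (matches direct enumeration: 25).

|A - A| = 25


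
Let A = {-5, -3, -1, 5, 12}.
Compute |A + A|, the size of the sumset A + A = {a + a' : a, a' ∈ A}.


A + A = {a + a' : a, a' ∈ A}; |A| = 5.
General bounds: 2|A| - 1 ≤ |A + A| ≤ |A|(|A|+1)/2, i.e. 9 ≤ |A + A| ≤ 15.
Lower bound 2|A|-1 is attained iff A is an arithmetic progression.
Enumerate sums a + a' for a ≤ a' (symmetric, so this suffices):
a = -5: -5+-5=-10, -5+-3=-8, -5+-1=-6, -5+5=0, -5+12=7
a = -3: -3+-3=-6, -3+-1=-4, -3+5=2, -3+12=9
a = -1: -1+-1=-2, -1+5=4, -1+12=11
a = 5: 5+5=10, 5+12=17
a = 12: 12+12=24
Distinct sums: {-10, -8, -6, -4, -2, 0, 2, 4, 7, 9, 10, 11, 17, 24}
|A + A| = 14

|A + A| = 14


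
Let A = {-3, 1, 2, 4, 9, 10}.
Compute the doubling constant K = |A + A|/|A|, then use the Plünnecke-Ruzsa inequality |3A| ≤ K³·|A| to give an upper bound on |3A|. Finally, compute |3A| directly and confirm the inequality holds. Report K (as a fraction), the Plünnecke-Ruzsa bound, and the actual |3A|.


|A| = 6.
Step 1: Compute A + A by enumerating all 36 pairs.
A + A = {-6, -2, -1, 1, 2, 3, 4, 5, 6, 7, 8, 10, 11, 12, 13, 14, 18, 19, 20}, so |A + A| = 19.
Step 2: Doubling constant K = |A + A|/|A| = 19/6 = 19/6 ≈ 3.1667.
Step 3: Plünnecke-Ruzsa gives |3A| ≤ K³·|A| = (3.1667)³ · 6 ≈ 190.5278.
Step 4: Compute 3A = A + A + A directly by enumerating all triples (a,b,c) ∈ A³; |3A| = 34.
Step 5: Check 34 ≤ 190.5278? Yes ✓.

K = 19/6, Plünnecke-Ruzsa bound K³|A| ≈ 190.5278, |3A| = 34, inequality holds.


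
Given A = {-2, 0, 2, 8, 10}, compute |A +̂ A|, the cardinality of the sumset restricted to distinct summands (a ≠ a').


Restricted sumset: A +̂ A = {a + a' : a ∈ A, a' ∈ A, a ≠ a'}.
Equivalently, take A + A and drop any sum 2a that is achievable ONLY as a + a for a ∈ A (i.e. sums representable only with equal summands).
Enumerate pairs (a, a') with a < a' (symmetric, so each unordered pair gives one sum; this covers all a ≠ a'):
  -2 + 0 = -2
  -2 + 2 = 0
  -2 + 8 = 6
  -2 + 10 = 8
  0 + 2 = 2
  0 + 8 = 8
  0 + 10 = 10
  2 + 8 = 10
  2 + 10 = 12
  8 + 10 = 18
Collected distinct sums: {-2, 0, 2, 6, 8, 10, 12, 18}
|A +̂ A| = 8
(Reference bound: |A +̂ A| ≥ 2|A| - 3 for |A| ≥ 2, with |A| = 5 giving ≥ 7.)

|A +̂ A| = 8


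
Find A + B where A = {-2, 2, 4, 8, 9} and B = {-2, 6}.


A + B = {a + b : a ∈ A, b ∈ B}.
Enumerate all |A|·|B| = 5·2 = 10 pairs (a, b) and collect distinct sums.
a = -2: -2+-2=-4, -2+6=4
a = 2: 2+-2=0, 2+6=8
a = 4: 4+-2=2, 4+6=10
a = 8: 8+-2=6, 8+6=14
a = 9: 9+-2=7, 9+6=15
Collecting distinct sums: A + B = {-4, 0, 2, 4, 6, 7, 8, 10, 14, 15}
|A + B| = 10

A + B = {-4, 0, 2, 4, 6, 7, 8, 10, 14, 15}


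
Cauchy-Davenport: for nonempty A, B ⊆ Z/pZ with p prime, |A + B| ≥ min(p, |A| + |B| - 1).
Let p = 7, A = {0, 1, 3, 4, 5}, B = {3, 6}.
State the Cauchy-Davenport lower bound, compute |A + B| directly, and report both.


Cauchy-Davenport: |A + B| ≥ min(p, |A| + |B| - 1) for A, B nonempty in Z/pZ.
|A| = 5, |B| = 2, p = 7.
CD lower bound = min(7, 5 + 2 - 1) = min(7, 6) = 6.
Compute A + B mod 7 directly:
a = 0: 0+3=3, 0+6=6
a = 1: 1+3=4, 1+6=0
a = 3: 3+3=6, 3+6=2
a = 4: 4+3=0, 4+6=3
a = 5: 5+3=1, 5+6=4
A + B = {0, 1, 2, 3, 4, 6}, so |A + B| = 6.
Verify: 6 ≥ 6? Yes ✓.

CD lower bound = 6, actual |A + B| = 6.


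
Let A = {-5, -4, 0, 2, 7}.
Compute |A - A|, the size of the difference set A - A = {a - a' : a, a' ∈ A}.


A - A = {a - a' : a, a' ∈ A}; |A| = 5.
Bounds: 2|A|-1 ≤ |A - A| ≤ |A|² - |A| + 1, i.e. 9 ≤ |A - A| ≤ 21.
Note: 0 ∈ A - A always (from a - a). The set is symmetric: if d ∈ A - A then -d ∈ A - A.
Enumerate nonzero differences d = a - a' with a > a' (then include -d):
Positive differences: {1, 2, 4, 5, 6, 7, 11, 12}
Full difference set: {0} ∪ (positive diffs) ∪ (negative diffs).
|A - A| = 1 + 2·8 = 17 (matches direct enumeration: 17).

|A - A| = 17


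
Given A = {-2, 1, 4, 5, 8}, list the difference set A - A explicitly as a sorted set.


A - A = {a - a' : a, a' ∈ A}.
Compute a - a' for each ordered pair (a, a'):
a = -2: -2--2=0, -2-1=-3, -2-4=-6, -2-5=-7, -2-8=-10
a = 1: 1--2=3, 1-1=0, 1-4=-3, 1-5=-4, 1-8=-7
a = 4: 4--2=6, 4-1=3, 4-4=0, 4-5=-1, 4-8=-4
a = 5: 5--2=7, 5-1=4, 5-4=1, 5-5=0, 5-8=-3
a = 8: 8--2=10, 8-1=7, 8-4=4, 8-5=3, 8-8=0
Collecting distinct values (and noting 0 appears from a-a):
A - A = {-10, -7, -6, -4, -3, -1, 0, 1, 3, 4, 6, 7, 10}
|A - A| = 13

A - A = {-10, -7, -6, -4, -3, -1, 0, 1, 3, 4, 6, 7, 10}


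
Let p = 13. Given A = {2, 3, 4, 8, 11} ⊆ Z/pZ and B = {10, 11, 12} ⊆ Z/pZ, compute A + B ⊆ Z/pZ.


Work in Z/13Z: reduce every sum a + b modulo 13.
Enumerate all 15 pairs:
a = 2: 2+10=12, 2+11=0, 2+12=1
a = 3: 3+10=0, 3+11=1, 3+12=2
a = 4: 4+10=1, 4+11=2, 4+12=3
a = 8: 8+10=5, 8+11=6, 8+12=7
a = 11: 11+10=8, 11+11=9, 11+12=10
Distinct residues collected: {0, 1, 2, 3, 5, 6, 7, 8, 9, 10, 12}
|A + B| = 11 (out of 13 total residues).

A + B = {0, 1, 2, 3, 5, 6, 7, 8, 9, 10, 12}


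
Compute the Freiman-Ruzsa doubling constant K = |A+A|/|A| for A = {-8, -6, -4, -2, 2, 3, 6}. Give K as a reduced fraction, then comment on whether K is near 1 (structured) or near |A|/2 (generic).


|A| = 7.
Compute A + A by enumerating all 49 pairs.
A + A = {-16, -14, -12, -10, -8, -6, -5, -4, -3, -2, -1, 0, 1, 2, 4, 5, 6, 8, 9, 12}, so |A + A| = 20.
K = |A + A| / |A| = 20/7 (already in lowest terms) ≈ 2.8571.
Reference: AP of size 7 gives K = 13/7 ≈ 1.8571; a fully generic set of size 7 gives K ≈ 4.0000.

|A| = 7, |A + A| = 20, K = 20/7.


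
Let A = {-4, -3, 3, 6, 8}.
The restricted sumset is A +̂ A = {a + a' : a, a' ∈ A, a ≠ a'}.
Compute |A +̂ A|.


Restricted sumset: A +̂ A = {a + a' : a ∈ A, a' ∈ A, a ≠ a'}.
Equivalently, take A + A and drop any sum 2a that is achievable ONLY as a + a for a ∈ A (i.e. sums representable only with equal summands).
Enumerate pairs (a, a') with a < a' (symmetric, so each unordered pair gives one sum; this covers all a ≠ a'):
  -4 + -3 = -7
  -4 + 3 = -1
  -4 + 6 = 2
  -4 + 8 = 4
  -3 + 3 = 0
  -3 + 6 = 3
  -3 + 8 = 5
  3 + 6 = 9
  3 + 8 = 11
  6 + 8 = 14
Collected distinct sums: {-7, -1, 0, 2, 3, 4, 5, 9, 11, 14}
|A +̂ A| = 10
(Reference bound: |A +̂ A| ≥ 2|A| - 3 for |A| ≥ 2, with |A| = 5 giving ≥ 7.)

|A +̂ A| = 10


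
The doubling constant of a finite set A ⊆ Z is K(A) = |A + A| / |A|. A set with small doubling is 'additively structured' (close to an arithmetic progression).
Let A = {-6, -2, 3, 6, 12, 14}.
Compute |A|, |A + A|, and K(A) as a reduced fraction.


|A| = 6.
Compute A + A by enumerating all 36 pairs.
A + A = {-12, -8, -4, -3, 0, 1, 4, 6, 8, 9, 10, 12, 15, 17, 18, 20, 24, 26, 28}, so |A + A| = 19.
K = |A + A| / |A| = 19/6 (already in lowest terms) ≈ 3.1667.
Reference: AP of size 6 gives K = 11/6 ≈ 1.8333; a fully generic set of size 6 gives K ≈ 3.5000.

|A| = 6, |A + A| = 19, K = 19/6.


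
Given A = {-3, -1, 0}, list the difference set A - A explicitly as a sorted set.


A - A = {a - a' : a, a' ∈ A}.
Compute a - a' for each ordered pair (a, a'):
a = -3: -3--3=0, -3--1=-2, -3-0=-3
a = -1: -1--3=2, -1--1=0, -1-0=-1
a = 0: 0--3=3, 0--1=1, 0-0=0
Collecting distinct values (and noting 0 appears from a-a):
A - A = {-3, -2, -1, 0, 1, 2, 3}
|A - A| = 7

A - A = {-3, -2, -1, 0, 1, 2, 3}


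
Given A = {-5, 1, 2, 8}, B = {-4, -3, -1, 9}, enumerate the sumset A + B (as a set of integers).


A + B = {a + b : a ∈ A, b ∈ B}.
Enumerate all |A|·|B| = 4·4 = 16 pairs (a, b) and collect distinct sums.
a = -5: -5+-4=-9, -5+-3=-8, -5+-1=-6, -5+9=4
a = 1: 1+-4=-3, 1+-3=-2, 1+-1=0, 1+9=10
a = 2: 2+-4=-2, 2+-3=-1, 2+-1=1, 2+9=11
a = 8: 8+-4=4, 8+-3=5, 8+-1=7, 8+9=17
Collecting distinct sums: A + B = {-9, -8, -6, -3, -2, -1, 0, 1, 4, 5, 7, 10, 11, 17}
|A + B| = 14

A + B = {-9, -8, -6, -3, -2, -1, 0, 1, 4, 5, 7, 10, 11, 17}


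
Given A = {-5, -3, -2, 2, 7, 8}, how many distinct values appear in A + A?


A + A = {a + a' : a, a' ∈ A}; |A| = 6.
General bounds: 2|A| - 1 ≤ |A + A| ≤ |A|(|A|+1)/2, i.e. 11 ≤ |A + A| ≤ 21.
Lower bound 2|A|-1 is attained iff A is an arithmetic progression.
Enumerate sums a + a' for a ≤ a' (symmetric, so this suffices):
a = -5: -5+-5=-10, -5+-3=-8, -5+-2=-7, -5+2=-3, -5+7=2, -5+8=3
a = -3: -3+-3=-6, -3+-2=-5, -3+2=-1, -3+7=4, -3+8=5
a = -2: -2+-2=-4, -2+2=0, -2+7=5, -2+8=6
a = 2: 2+2=4, 2+7=9, 2+8=10
a = 7: 7+7=14, 7+8=15
a = 8: 8+8=16
Distinct sums: {-10, -8, -7, -6, -5, -4, -3, -1, 0, 2, 3, 4, 5, 6, 9, 10, 14, 15, 16}
|A + A| = 19

|A + A| = 19


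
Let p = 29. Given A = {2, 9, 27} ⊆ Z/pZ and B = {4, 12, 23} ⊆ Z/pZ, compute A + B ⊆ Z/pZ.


Work in Z/29Z: reduce every sum a + b modulo 29.
Enumerate all 9 pairs:
a = 2: 2+4=6, 2+12=14, 2+23=25
a = 9: 9+4=13, 9+12=21, 9+23=3
a = 27: 27+4=2, 27+12=10, 27+23=21
Distinct residues collected: {2, 3, 6, 10, 13, 14, 21, 25}
|A + B| = 8 (out of 29 total residues).

A + B = {2, 3, 6, 10, 13, 14, 21, 25}


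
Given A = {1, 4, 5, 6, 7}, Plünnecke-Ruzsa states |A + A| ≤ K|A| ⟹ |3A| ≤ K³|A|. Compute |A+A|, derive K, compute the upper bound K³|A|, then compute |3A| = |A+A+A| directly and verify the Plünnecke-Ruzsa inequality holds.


|A| = 5.
Step 1: Compute A + A by enumerating all 25 pairs.
A + A = {2, 5, 6, 7, 8, 9, 10, 11, 12, 13, 14}, so |A + A| = 11.
Step 2: Doubling constant K = |A + A|/|A| = 11/5 = 11/5 ≈ 2.2000.
Step 3: Plünnecke-Ruzsa gives |3A| ≤ K³·|A| = (2.2000)³ · 5 ≈ 53.2400.
Step 4: Compute 3A = A + A + A directly by enumerating all triples (a,b,c) ∈ A³; |3A| = 17.
Step 5: Check 17 ≤ 53.2400? Yes ✓.

K = 11/5, Plünnecke-Ruzsa bound K³|A| ≈ 53.2400, |3A| = 17, inequality holds.


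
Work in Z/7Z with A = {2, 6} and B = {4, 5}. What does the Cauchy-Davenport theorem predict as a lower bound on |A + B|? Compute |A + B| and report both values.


Cauchy-Davenport: |A + B| ≥ min(p, |A| + |B| - 1) for A, B nonempty in Z/pZ.
|A| = 2, |B| = 2, p = 7.
CD lower bound = min(7, 2 + 2 - 1) = min(7, 3) = 3.
Compute A + B mod 7 directly:
a = 2: 2+4=6, 2+5=0
a = 6: 6+4=3, 6+5=4
A + B = {0, 3, 4, 6}, so |A + B| = 4.
Verify: 4 ≥ 3? Yes ✓.

CD lower bound = 3, actual |A + B| = 4.


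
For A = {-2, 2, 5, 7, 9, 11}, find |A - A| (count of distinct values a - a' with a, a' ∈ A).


A - A = {a - a' : a, a' ∈ A}; |A| = 6.
Bounds: 2|A|-1 ≤ |A - A| ≤ |A|² - |A| + 1, i.e. 11 ≤ |A - A| ≤ 31.
Note: 0 ∈ A - A always (from a - a). The set is symmetric: if d ∈ A - A then -d ∈ A - A.
Enumerate nonzero differences d = a - a' with a > a' (then include -d):
Positive differences: {2, 3, 4, 5, 6, 7, 9, 11, 13}
Full difference set: {0} ∪ (positive diffs) ∪ (negative diffs).
|A - A| = 1 + 2·9 = 19 (matches direct enumeration: 19).

|A - A| = 19


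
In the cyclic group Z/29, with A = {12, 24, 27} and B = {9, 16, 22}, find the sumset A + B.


Work in Z/29Z: reduce every sum a + b modulo 29.
Enumerate all 9 pairs:
a = 12: 12+9=21, 12+16=28, 12+22=5
a = 24: 24+9=4, 24+16=11, 24+22=17
a = 27: 27+9=7, 27+16=14, 27+22=20
Distinct residues collected: {4, 5, 7, 11, 14, 17, 20, 21, 28}
|A + B| = 9 (out of 29 total residues).

A + B = {4, 5, 7, 11, 14, 17, 20, 21, 28}


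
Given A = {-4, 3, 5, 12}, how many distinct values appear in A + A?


A + A = {a + a' : a, a' ∈ A}; |A| = 4.
General bounds: 2|A| - 1 ≤ |A + A| ≤ |A|(|A|+1)/2, i.e. 7 ≤ |A + A| ≤ 10.
Lower bound 2|A|-1 is attained iff A is an arithmetic progression.
Enumerate sums a + a' for a ≤ a' (symmetric, so this suffices):
a = -4: -4+-4=-8, -4+3=-1, -4+5=1, -4+12=8
a = 3: 3+3=6, 3+5=8, 3+12=15
a = 5: 5+5=10, 5+12=17
a = 12: 12+12=24
Distinct sums: {-8, -1, 1, 6, 8, 10, 15, 17, 24}
|A + A| = 9

|A + A| = 9


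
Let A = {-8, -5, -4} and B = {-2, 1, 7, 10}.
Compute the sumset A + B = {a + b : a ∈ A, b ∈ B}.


A + B = {a + b : a ∈ A, b ∈ B}.
Enumerate all |A|·|B| = 3·4 = 12 pairs (a, b) and collect distinct sums.
a = -8: -8+-2=-10, -8+1=-7, -8+7=-1, -8+10=2
a = -5: -5+-2=-7, -5+1=-4, -5+7=2, -5+10=5
a = -4: -4+-2=-6, -4+1=-3, -4+7=3, -4+10=6
Collecting distinct sums: A + B = {-10, -7, -6, -4, -3, -1, 2, 3, 5, 6}
|A + B| = 10

A + B = {-10, -7, -6, -4, -3, -1, 2, 3, 5, 6}


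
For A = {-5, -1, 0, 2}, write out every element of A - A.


A - A = {a - a' : a, a' ∈ A}.
Compute a - a' for each ordered pair (a, a'):
a = -5: -5--5=0, -5--1=-4, -5-0=-5, -5-2=-7
a = -1: -1--5=4, -1--1=0, -1-0=-1, -1-2=-3
a = 0: 0--5=5, 0--1=1, 0-0=0, 0-2=-2
a = 2: 2--5=7, 2--1=3, 2-0=2, 2-2=0
Collecting distinct values (and noting 0 appears from a-a):
A - A = {-7, -5, -4, -3, -2, -1, 0, 1, 2, 3, 4, 5, 7}
|A - A| = 13

A - A = {-7, -5, -4, -3, -2, -1, 0, 1, 2, 3, 4, 5, 7}


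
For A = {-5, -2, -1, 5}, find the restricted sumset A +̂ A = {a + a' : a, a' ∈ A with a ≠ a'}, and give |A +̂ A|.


Restricted sumset: A +̂ A = {a + a' : a ∈ A, a' ∈ A, a ≠ a'}.
Equivalently, take A + A and drop any sum 2a that is achievable ONLY as a + a for a ∈ A (i.e. sums representable only with equal summands).
Enumerate pairs (a, a') with a < a' (symmetric, so each unordered pair gives one sum; this covers all a ≠ a'):
  -5 + -2 = -7
  -5 + -1 = -6
  -5 + 5 = 0
  -2 + -1 = -3
  -2 + 5 = 3
  -1 + 5 = 4
Collected distinct sums: {-7, -6, -3, 0, 3, 4}
|A +̂ A| = 6
(Reference bound: |A +̂ A| ≥ 2|A| - 3 for |A| ≥ 2, with |A| = 4 giving ≥ 5.)

|A +̂ A| = 6


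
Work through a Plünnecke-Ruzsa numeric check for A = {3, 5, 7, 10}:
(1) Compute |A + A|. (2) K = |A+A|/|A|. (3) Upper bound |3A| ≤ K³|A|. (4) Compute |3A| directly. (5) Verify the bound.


|A| = 4.
Step 1: Compute A + A by enumerating all 16 pairs.
A + A = {6, 8, 10, 12, 13, 14, 15, 17, 20}, so |A + A| = 9.
Step 2: Doubling constant K = |A + A|/|A| = 9/4 = 9/4 ≈ 2.2500.
Step 3: Plünnecke-Ruzsa gives |3A| ≤ K³·|A| = (2.2500)³ · 4 ≈ 45.5625.
Step 4: Compute 3A = A + A + A directly by enumerating all triples (a,b,c) ∈ A³; |3A| = 16.
Step 5: Check 16 ≤ 45.5625? Yes ✓.

K = 9/4, Plünnecke-Ruzsa bound K³|A| ≈ 45.5625, |3A| = 16, inequality holds.


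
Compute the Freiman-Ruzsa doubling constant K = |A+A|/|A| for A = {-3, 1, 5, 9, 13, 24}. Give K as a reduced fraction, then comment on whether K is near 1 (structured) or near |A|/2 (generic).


|A| = 6.
Compute A + A by enumerating all 36 pairs.
A + A = {-6, -2, 2, 6, 10, 14, 18, 21, 22, 25, 26, 29, 33, 37, 48}, so |A + A| = 15.
K = |A + A| / |A| = 15/6 = 5/2 ≈ 2.5000.
Reference: AP of size 6 gives K = 11/6 ≈ 1.8333; a fully generic set of size 6 gives K ≈ 3.5000.

|A| = 6, |A + A| = 15, K = 15/6 = 5/2.


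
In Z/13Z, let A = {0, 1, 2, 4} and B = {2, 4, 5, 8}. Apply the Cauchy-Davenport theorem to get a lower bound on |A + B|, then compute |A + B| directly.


Cauchy-Davenport: |A + B| ≥ min(p, |A| + |B| - 1) for A, B nonempty in Z/pZ.
|A| = 4, |B| = 4, p = 13.
CD lower bound = min(13, 4 + 4 - 1) = min(13, 7) = 7.
Compute A + B mod 13 directly:
a = 0: 0+2=2, 0+4=4, 0+5=5, 0+8=8
a = 1: 1+2=3, 1+4=5, 1+5=6, 1+8=9
a = 2: 2+2=4, 2+4=6, 2+5=7, 2+8=10
a = 4: 4+2=6, 4+4=8, 4+5=9, 4+8=12
A + B = {2, 3, 4, 5, 6, 7, 8, 9, 10, 12}, so |A + B| = 10.
Verify: 10 ≥ 7? Yes ✓.

CD lower bound = 7, actual |A + B| = 10.


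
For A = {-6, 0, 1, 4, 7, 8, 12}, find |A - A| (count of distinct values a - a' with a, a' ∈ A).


A - A = {a - a' : a, a' ∈ A}; |A| = 7.
Bounds: 2|A|-1 ≤ |A - A| ≤ |A|² - |A| + 1, i.e. 13 ≤ |A - A| ≤ 43.
Note: 0 ∈ A - A always (from a - a). The set is symmetric: if d ∈ A - A then -d ∈ A - A.
Enumerate nonzero differences d = a - a' with a > a' (then include -d):
Positive differences: {1, 3, 4, 5, 6, 7, 8, 10, 11, 12, 13, 14, 18}
Full difference set: {0} ∪ (positive diffs) ∪ (negative diffs).
|A - A| = 1 + 2·13 = 27 (matches direct enumeration: 27).

|A - A| = 27


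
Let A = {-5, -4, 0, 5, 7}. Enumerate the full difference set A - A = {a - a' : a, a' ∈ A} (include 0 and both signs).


A - A = {a - a' : a, a' ∈ A}.
Compute a - a' for each ordered pair (a, a'):
a = -5: -5--5=0, -5--4=-1, -5-0=-5, -5-5=-10, -5-7=-12
a = -4: -4--5=1, -4--4=0, -4-0=-4, -4-5=-9, -4-7=-11
a = 0: 0--5=5, 0--4=4, 0-0=0, 0-5=-5, 0-7=-7
a = 5: 5--5=10, 5--4=9, 5-0=5, 5-5=0, 5-7=-2
a = 7: 7--5=12, 7--4=11, 7-0=7, 7-5=2, 7-7=0
Collecting distinct values (and noting 0 appears from a-a):
A - A = {-12, -11, -10, -9, -7, -5, -4, -2, -1, 0, 1, 2, 4, 5, 7, 9, 10, 11, 12}
|A - A| = 19

A - A = {-12, -11, -10, -9, -7, -5, -4, -2, -1, 0, 1, 2, 4, 5, 7, 9, 10, 11, 12}


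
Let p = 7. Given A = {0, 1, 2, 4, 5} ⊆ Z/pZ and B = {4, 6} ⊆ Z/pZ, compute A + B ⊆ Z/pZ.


Work in Z/7Z: reduce every sum a + b modulo 7.
Enumerate all 10 pairs:
a = 0: 0+4=4, 0+6=6
a = 1: 1+4=5, 1+6=0
a = 2: 2+4=6, 2+6=1
a = 4: 4+4=1, 4+6=3
a = 5: 5+4=2, 5+6=4
Distinct residues collected: {0, 1, 2, 3, 4, 5, 6}
|A + B| = 7 (out of 7 total residues).

A + B = {0, 1, 2, 3, 4, 5, 6}


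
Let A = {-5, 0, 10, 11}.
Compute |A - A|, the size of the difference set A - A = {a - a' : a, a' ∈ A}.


A - A = {a - a' : a, a' ∈ A}; |A| = 4.
Bounds: 2|A|-1 ≤ |A - A| ≤ |A|² - |A| + 1, i.e. 7 ≤ |A - A| ≤ 13.
Note: 0 ∈ A - A always (from a - a). The set is symmetric: if d ∈ A - A then -d ∈ A - A.
Enumerate nonzero differences d = a - a' with a > a' (then include -d):
Positive differences: {1, 5, 10, 11, 15, 16}
Full difference set: {0} ∪ (positive diffs) ∪ (negative diffs).
|A - A| = 1 + 2·6 = 13 (matches direct enumeration: 13).

|A - A| = 13


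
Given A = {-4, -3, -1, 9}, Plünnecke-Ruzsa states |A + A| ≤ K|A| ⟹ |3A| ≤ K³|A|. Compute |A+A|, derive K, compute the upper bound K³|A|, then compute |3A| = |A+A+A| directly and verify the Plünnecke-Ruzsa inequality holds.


|A| = 4.
Step 1: Compute A + A by enumerating all 16 pairs.
A + A = {-8, -7, -6, -5, -4, -2, 5, 6, 8, 18}, so |A + A| = 10.
Step 2: Doubling constant K = |A + A|/|A| = 10/4 = 10/4 ≈ 2.5000.
Step 3: Plünnecke-Ruzsa gives |3A| ≤ K³·|A| = (2.5000)³ · 4 ≈ 62.5000.
Step 4: Compute 3A = A + A + A directly by enumerating all triples (a,b,c) ∈ A³; |3A| = 19.
Step 5: Check 19 ≤ 62.5000? Yes ✓.

K = 10/4, Plünnecke-Ruzsa bound K³|A| ≈ 62.5000, |3A| = 19, inequality holds.


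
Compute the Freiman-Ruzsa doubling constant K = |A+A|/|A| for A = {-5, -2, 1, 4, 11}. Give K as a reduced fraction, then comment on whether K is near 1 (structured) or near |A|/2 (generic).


|A| = 5.
Compute A + A by enumerating all 25 pairs.
A + A = {-10, -7, -4, -1, 2, 5, 6, 8, 9, 12, 15, 22}, so |A + A| = 12.
K = |A + A| / |A| = 12/5 (already in lowest terms) ≈ 2.4000.
Reference: AP of size 5 gives K = 9/5 ≈ 1.8000; a fully generic set of size 5 gives K ≈ 3.0000.

|A| = 5, |A + A| = 12, K = 12/5.


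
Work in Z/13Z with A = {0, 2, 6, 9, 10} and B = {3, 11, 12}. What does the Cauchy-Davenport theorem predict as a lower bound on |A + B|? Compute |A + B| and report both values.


Cauchy-Davenport: |A + B| ≥ min(p, |A| + |B| - 1) for A, B nonempty in Z/pZ.
|A| = 5, |B| = 3, p = 13.
CD lower bound = min(13, 5 + 3 - 1) = min(13, 7) = 7.
Compute A + B mod 13 directly:
a = 0: 0+3=3, 0+11=11, 0+12=12
a = 2: 2+3=5, 2+11=0, 2+12=1
a = 6: 6+3=9, 6+11=4, 6+12=5
a = 9: 9+3=12, 9+11=7, 9+12=8
a = 10: 10+3=0, 10+11=8, 10+12=9
A + B = {0, 1, 3, 4, 5, 7, 8, 9, 11, 12}, so |A + B| = 10.
Verify: 10 ≥ 7? Yes ✓.

CD lower bound = 7, actual |A + B| = 10.


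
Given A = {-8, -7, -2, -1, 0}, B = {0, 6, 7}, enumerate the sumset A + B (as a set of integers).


A + B = {a + b : a ∈ A, b ∈ B}.
Enumerate all |A|·|B| = 5·3 = 15 pairs (a, b) and collect distinct sums.
a = -8: -8+0=-8, -8+6=-2, -8+7=-1
a = -7: -7+0=-7, -7+6=-1, -7+7=0
a = -2: -2+0=-2, -2+6=4, -2+7=5
a = -1: -1+0=-1, -1+6=5, -1+7=6
a = 0: 0+0=0, 0+6=6, 0+7=7
Collecting distinct sums: A + B = {-8, -7, -2, -1, 0, 4, 5, 6, 7}
|A + B| = 9

A + B = {-8, -7, -2, -1, 0, 4, 5, 6, 7}


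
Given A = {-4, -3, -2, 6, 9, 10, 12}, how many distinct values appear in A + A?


A + A = {a + a' : a, a' ∈ A}; |A| = 7.
General bounds: 2|A| - 1 ≤ |A + A| ≤ |A|(|A|+1)/2, i.e. 13 ≤ |A + A| ≤ 28.
Lower bound 2|A|-1 is attained iff A is an arithmetic progression.
Enumerate sums a + a' for a ≤ a' (symmetric, so this suffices):
a = -4: -4+-4=-8, -4+-3=-7, -4+-2=-6, -4+6=2, -4+9=5, -4+10=6, -4+12=8
a = -3: -3+-3=-6, -3+-2=-5, -3+6=3, -3+9=6, -3+10=7, -3+12=9
a = -2: -2+-2=-4, -2+6=4, -2+9=7, -2+10=8, -2+12=10
a = 6: 6+6=12, 6+9=15, 6+10=16, 6+12=18
a = 9: 9+9=18, 9+10=19, 9+12=21
a = 10: 10+10=20, 10+12=22
a = 12: 12+12=24
Distinct sums: {-8, -7, -6, -5, -4, 2, 3, 4, 5, 6, 7, 8, 9, 10, 12, 15, 16, 18, 19, 20, 21, 22, 24}
|A + A| = 23

|A + A| = 23
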